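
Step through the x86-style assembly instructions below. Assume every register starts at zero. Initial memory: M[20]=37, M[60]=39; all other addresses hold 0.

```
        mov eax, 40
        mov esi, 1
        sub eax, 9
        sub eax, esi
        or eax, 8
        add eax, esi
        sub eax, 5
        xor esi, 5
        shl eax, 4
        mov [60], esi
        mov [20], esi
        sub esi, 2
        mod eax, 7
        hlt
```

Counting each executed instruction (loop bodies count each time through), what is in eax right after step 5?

30

mov eax, 40 → eax=40
mov esi, 1 → esi=1
sub eax, 9 → eax=40-9=31
sub eax, esi → eax=31-1=30
or eax, 8 → eax=30|8=30
After step 5: eax = 30.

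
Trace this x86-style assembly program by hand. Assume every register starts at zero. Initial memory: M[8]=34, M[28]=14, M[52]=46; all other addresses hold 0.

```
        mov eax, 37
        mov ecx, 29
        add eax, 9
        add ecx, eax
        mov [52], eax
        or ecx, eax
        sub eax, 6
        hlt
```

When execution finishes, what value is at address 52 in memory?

46

after mov eax, 37: eax=37
after mov ecx, 29: ecx=29
after add eax, 9: eax=37+9=46
after add ecx, eax: ecx=29+46=75
mov [52], eax → M[52]=46
after or ecx, eax: ecx=75|46=111
after sub eax, 6: eax=46-6=40
halt.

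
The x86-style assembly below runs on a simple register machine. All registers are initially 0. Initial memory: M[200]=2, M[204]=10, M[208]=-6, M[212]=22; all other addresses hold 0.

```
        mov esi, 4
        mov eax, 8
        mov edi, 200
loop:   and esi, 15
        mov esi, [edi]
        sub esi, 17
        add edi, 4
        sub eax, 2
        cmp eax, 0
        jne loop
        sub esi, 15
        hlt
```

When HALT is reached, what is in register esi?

-10

mov esi, 4 → esi=4
mov eax, 8 → eax=8
mov edi, 200 → edi=200
and esi, 15 → esi=4&15=4
mov esi, [edi] → esi=M[200]=2
sub esi, 17 → esi=2-17=-15
add edi, 4 → edi=200+4=204
sub eax, 2 → eax=8-2=6
cmp eax, 0  (cmp 6,0)
jne loop: taken
and esi, 15 → esi=(-15)&15=1
mov esi, [edi] → esi=M[204]=10
sub esi, 17 → esi=10-17=-7
add edi, 4 → edi=204+4=208
sub eax, 2 → eax=6-2=4
cmp eax, 0  (cmp 4,0)
jne loop: taken
and esi, 15 → esi=(-7)&15=9
mov esi, [edi] → esi=M[208]=-6
sub esi, 17 → esi=(-6)-17=-23
add edi, 4 → edi=208+4=212
sub eax, 2 → eax=4-2=2
cmp eax, 0  (cmp 2,0)
jne loop: taken
and esi, 15 → esi=(-23)&15=9
mov esi, [edi] → esi=M[212]=22
sub esi, 17 → esi=22-17=5
add edi, 4 → edi=212+4=216
sub eax, 2 → eax=2-2=0
cmp eax, 0  (cmp 0,0)
jne loop: not taken
sub esi, 15 → esi=5-15=-10
halt.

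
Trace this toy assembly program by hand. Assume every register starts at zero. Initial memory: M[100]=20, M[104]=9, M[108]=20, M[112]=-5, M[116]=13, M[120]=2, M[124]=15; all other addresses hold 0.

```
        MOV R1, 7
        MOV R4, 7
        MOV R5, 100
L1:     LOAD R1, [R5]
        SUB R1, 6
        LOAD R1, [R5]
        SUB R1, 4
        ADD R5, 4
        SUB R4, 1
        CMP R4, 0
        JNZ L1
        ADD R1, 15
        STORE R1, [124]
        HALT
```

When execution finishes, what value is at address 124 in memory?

26

MOV R1, 7 → R1=7
MOV R4, 7 → R4=7
MOV R5, 100 → R5=100
LOAD R1, [R5] → R1=M[100]=20
SUB R1, 6 → R1=20-6=14
LOAD R1, [R5] → R1=M[100]=20
SUB R1, 4 → R1=20-4=16
ADD R5, 4 → R5=100+4=104
SUB R4, 1 → R4=7-1=6
CMP R4, 0  (cmp 6,0)
JNZ L1: taken
LOAD R1, [R5] → R1=M[104]=9
SUB R1, 6 → R1=9-6=3
LOAD R1, [R5] → R1=M[104]=9
SUB R1, 4 → R1=9-4=5
ADD R5, 4 → R5=104+4=108
SUB R4, 1 → R4=6-1=5
CMP R4, 0  (cmp 5,0)
JNZ L1: taken
LOAD R1, [R5] → R1=M[108]=20
SUB R1, 6 → R1=20-6=14
LOAD R1, [R5] → R1=M[108]=20
SUB R1, 4 → R1=20-4=16
ADD R5, 4 → R5=108+4=112
SUB R4, 1 → R4=5-1=4
CMP R4, 0  (cmp 4,0)
JNZ L1: taken
LOAD R1, [R5] → R1=M[112]=-5
SUB R1, 6 → R1=(-5)-6=-11
LOAD R1, [R5] → R1=M[112]=-5
SUB R1, 4 → R1=(-5)-4=-9
ADD R5, 4 → R5=112+4=116
SUB R4, 1 → R4=4-1=3
CMP R4, 0  (cmp 3,0)
JNZ L1: taken
LOAD R1, [R5] → R1=M[116]=13
SUB R1, 6 → R1=13-6=7
LOAD R1, [R5] → R1=M[116]=13
SUB R1, 4 → R1=13-4=9
ADD R5, 4 → R5=116+4=120
SUB R4, 1 → R4=3-1=2
CMP R4, 0  (cmp 2,0)
JNZ L1: taken
LOAD R1, [R5] → R1=M[120]=2
SUB R1, 6 → R1=2-6=-4
LOAD R1, [R5] → R1=M[120]=2
SUB R1, 4 → R1=2-4=-2
ADD R5, 4 → R5=120+4=124
SUB R4, 1 → R4=2-1=1
CMP R4, 0  (cmp 1,0)
JNZ L1: taken
LOAD R1, [R5] → R1=M[124]=15
SUB R1, 6 → R1=15-6=9
LOAD R1, [R5] → R1=M[124]=15
SUB R1, 4 → R1=15-4=11
ADD R5, 4 → R5=124+4=128
SUB R4, 1 → R4=1-1=0
CMP R4, 0  (cmp 0,0)
JNZ L1: not taken
ADD R1, 15 → R1=11+15=26
STORE R1, [124] → M[124]=26
halt.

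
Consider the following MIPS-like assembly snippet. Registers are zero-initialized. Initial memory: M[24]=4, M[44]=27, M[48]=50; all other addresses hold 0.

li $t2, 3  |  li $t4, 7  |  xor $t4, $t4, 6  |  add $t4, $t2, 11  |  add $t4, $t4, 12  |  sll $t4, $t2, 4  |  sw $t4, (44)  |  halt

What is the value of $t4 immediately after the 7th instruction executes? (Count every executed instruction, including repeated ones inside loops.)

after li $t2, 3: $t2=3
after li $t4, 7: $t4=7
after xor $t4, $t4, 6: $t4=7^6=1
after add $t4, $t2, 11: $t4=3+11=14
after add $t4, $t4, 12: $t4=14+12=26
after sll $t4, $t2, 4: $t4=3<<4=48
sw $t4, (44) → M[44]=48
After step 7: $t4 = 48.

48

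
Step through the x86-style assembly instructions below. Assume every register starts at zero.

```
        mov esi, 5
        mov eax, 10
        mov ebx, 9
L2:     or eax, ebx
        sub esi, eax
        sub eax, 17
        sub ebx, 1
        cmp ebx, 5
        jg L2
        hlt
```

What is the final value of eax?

mov esi, 5 → esi=5
mov eax, 10 → eax=10
mov ebx, 9 → ebx=9
or eax, ebx → eax=10|9=11
sub esi, eax → esi=5-11=-6
sub eax, 17 → eax=11-17=-6
sub ebx, 1 → ebx=9-1=8
cmp ebx, 5  (cmp 8,5)
jg L2: taken
or eax, ebx → eax=(-6)|8=-6
sub esi, eax → esi=(-6)-(-6)=0
sub eax, 17 → eax=(-6)-17=-23
sub ebx, 1 → ebx=8-1=7
cmp ebx, 5  (cmp 7,5)
jg L2: taken
or eax, ebx → eax=(-23)|7=-17
sub esi, eax → esi=0-(-17)=17
sub eax, 17 → eax=(-17)-17=-34
sub ebx, 1 → ebx=7-1=6
cmp ebx, 5  (cmp 6,5)
jg L2: taken
or eax, ebx → eax=(-34)|6=-34
sub esi, eax → esi=17-(-34)=51
sub eax, 17 → eax=(-34)-17=-51
sub ebx, 1 → ebx=6-1=5
cmp ebx, 5  (cmp 5,5)
jg L2: not taken
halt.

-51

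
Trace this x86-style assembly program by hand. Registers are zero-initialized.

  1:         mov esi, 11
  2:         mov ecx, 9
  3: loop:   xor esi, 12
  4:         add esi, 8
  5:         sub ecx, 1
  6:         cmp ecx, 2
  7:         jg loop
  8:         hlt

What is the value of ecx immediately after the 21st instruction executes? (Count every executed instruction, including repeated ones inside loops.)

esi=11
ecx=9
esi=11^12=7
esi=7+8=15
ecx=9-1=8
cmp ecx, 2  (cmp 8,2)
jg loop: taken
esi=15^12=3
esi=3+8=11
ecx=8-1=7
cmp ecx, 2  (cmp 7,2)
jg loop: taken
esi=11^12=7
esi=7+8=15
ecx=7-1=6
cmp ecx, 2  (cmp 6,2)
jg loop: taken
esi=15^12=3
esi=3+8=11
ecx=6-1=5
cmp ecx, 2  (cmp 5,2)
After step 21: ecx = 5.

5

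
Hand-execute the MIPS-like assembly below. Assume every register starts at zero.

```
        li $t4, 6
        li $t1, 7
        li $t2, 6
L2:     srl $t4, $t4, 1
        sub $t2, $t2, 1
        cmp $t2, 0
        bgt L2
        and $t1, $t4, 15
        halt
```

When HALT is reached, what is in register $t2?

0

li $t4, 6 → $t4=6
li $t1, 7 → $t1=7
li $t2, 6 → $t2=6
srl $t4, $t4, 1 → $t4=6>>1=3
sub $t2, $t2, 1 → $t2=6-1=5
cmp $t2, 0  (cmp 5,0)
bgt L2: taken
srl $t4, $t4, 1 → $t4=3>>1=1
sub $t2, $t2, 1 → $t2=5-1=4
cmp $t2, 0  (cmp 4,0)
bgt L2: taken
srl $t4, $t4, 1 → $t4=1>>1=0
sub $t2, $t2, 1 → $t2=4-1=3
cmp $t2, 0  (cmp 3,0)
bgt L2: taken
srl $t4, $t4, 1 → $t4=0>>1=0
sub $t2, $t2, 1 → $t2=3-1=2
cmp $t2, 0  (cmp 2,0)
bgt L2: taken
srl $t4, $t4, 1 → $t4=0>>1=0
sub $t2, $t2, 1 → $t2=2-1=1
cmp $t2, 0  (cmp 1,0)
bgt L2: taken
srl $t4, $t4, 1 → $t4=0>>1=0
sub $t2, $t2, 1 → $t2=1-1=0
cmp $t2, 0  (cmp 0,0)
bgt L2: not taken
and $t1, $t4, 15 → $t1=0&15=0
halt.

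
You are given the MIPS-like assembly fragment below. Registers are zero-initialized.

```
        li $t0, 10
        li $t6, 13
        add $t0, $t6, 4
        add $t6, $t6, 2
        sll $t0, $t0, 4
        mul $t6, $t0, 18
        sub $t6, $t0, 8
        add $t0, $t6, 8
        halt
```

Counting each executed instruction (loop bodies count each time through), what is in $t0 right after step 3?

17

li $t0, 10 → $t0=10
li $t6, 13 → $t6=13
add $t0, $t6, 4 → $t0=13+4=17
After step 3: $t0 = 17.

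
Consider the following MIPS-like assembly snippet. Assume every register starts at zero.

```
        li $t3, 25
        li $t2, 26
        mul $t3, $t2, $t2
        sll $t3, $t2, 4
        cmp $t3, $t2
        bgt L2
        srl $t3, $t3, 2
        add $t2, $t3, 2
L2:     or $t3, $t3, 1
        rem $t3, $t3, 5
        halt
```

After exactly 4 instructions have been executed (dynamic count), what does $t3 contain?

416

$t3=25
$t2=26
$t3=26*26=676
$t3=26<<4=416
After step 4: $t3 = 416.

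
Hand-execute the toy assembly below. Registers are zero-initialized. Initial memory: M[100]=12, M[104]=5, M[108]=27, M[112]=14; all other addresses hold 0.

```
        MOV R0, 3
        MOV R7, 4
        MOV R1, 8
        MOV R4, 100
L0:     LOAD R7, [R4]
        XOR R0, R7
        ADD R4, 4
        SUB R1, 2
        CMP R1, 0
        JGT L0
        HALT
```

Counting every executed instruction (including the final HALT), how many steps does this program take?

R0=3
R7=4
R1=8
R4=100
R7=M[100]=12
R0=3^12=15
R4=100+4=104
R1=8-2=6
CMP R1, 0  (cmp 6,0)
JGT L0: taken
R7=M[104]=5
R0=15^5=10
R4=104+4=108
R1=6-2=4
CMP R1, 0  (cmp 4,0)
JGT L0: taken
R7=M[108]=27
R0=10^27=17
R4=108+4=112
R1=4-2=2
CMP R1, 0  (cmp 2,0)
JGT L0: taken
R7=M[112]=14
R0=17^14=31
R4=112+4=116
R1=2-2=0
CMP R1, 0  (cmp 0,0)
JGT L0: not taken
halt.
Total executed instructions: 29.

29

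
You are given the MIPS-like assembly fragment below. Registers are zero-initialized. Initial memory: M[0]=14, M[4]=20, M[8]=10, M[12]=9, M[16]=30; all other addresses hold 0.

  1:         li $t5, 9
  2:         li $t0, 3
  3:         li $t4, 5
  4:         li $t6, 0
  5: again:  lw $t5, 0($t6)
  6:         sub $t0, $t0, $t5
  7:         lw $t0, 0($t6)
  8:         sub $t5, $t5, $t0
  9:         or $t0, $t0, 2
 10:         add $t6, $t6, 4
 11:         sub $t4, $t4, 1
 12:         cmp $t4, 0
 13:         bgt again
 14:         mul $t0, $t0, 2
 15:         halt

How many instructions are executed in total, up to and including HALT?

li $t5, 9 → $t5=9
li $t0, 3 → $t0=3
li $t4, 5 → $t4=5
li $t6, 0 → $t6=0
lw $t5, 0($t6) → $t5=M[0]=14
sub $t0, $t0, $t5 → $t0=3-14=-11
lw $t0, 0($t6) → $t0=M[0]=14
sub $t5, $t5, $t0 → $t5=14-14=0
or $t0, $t0, 2 → $t0=14|2=14
add $t6, $t6, 4 → $t6=0+4=4
sub $t4, $t4, 1 → $t4=5-1=4
cmp $t4, 0  (cmp 4,0)
bgt again: taken
lw $t5, 0($t6) → $t5=M[4]=20
sub $t0, $t0, $t5 → $t0=14-20=-6
lw $t0, 0($t6) → $t0=M[4]=20
sub $t5, $t5, $t0 → $t5=20-20=0
or $t0, $t0, 2 → $t0=20|2=22
add $t6, $t6, 4 → $t6=4+4=8
sub $t4, $t4, 1 → $t4=4-1=3
cmp $t4, 0  (cmp 3,0)
bgt again: taken
lw $t5, 0($t6) → $t5=M[8]=10
sub $t0, $t0, $t5 → $t0=22-10=12
lw $t0, 0($t6) → $t0=M[8]=10
sub $t5, $t5, $t0 → $t5=10-10=0
or $t0, $t0, 2 → $t0=10|2=10
add $t6, $t6, 4 → $t6=8+4=12
sub $t4, $t4, 1 → $t4=3-1=2
cmp $t4, 0  (cmp 2,0)
bgt again: taken
lw $t5, 0($t6) → $t5=M[12]=9
sub $t0, $t0, $t5 → $t0=10-9=1
lw $t0, 0($t6) → $t0=M[12]=9
sub $t5, $t5, $t0 → $t5=9-9=0
or $t0, $t0, 2 → $t0=9|2=11
add $t6, $t6, 4 → $t6=12+4=16
sub $t4, $t4, 1 → $t4=2-1=1
cmp $t4, 0  (cmp 1,0)
bgt again: taken
lw $t5, 0($t6) → $t5=M[16]=30
sub $t0, $t0, $t5 → $t0=11-30=-19
lw $t0, 0($t6) → $t0=M[16]=30
sub $t5, $t5, $t0 → $t5=30-30=0
or $t0, $t0, 2 → $t0=30|2=30
add $t6, $t6, 4 → $t6=16+4=20
sub $t4, $t4, 1 → $t4=1-1=0
cmp $t4, 0  (cmp 0,0)
bgt again: not taken
mul $t0, $t0, 2 → $t0=30*2=60
halt.
Total executed instructions: 51.

51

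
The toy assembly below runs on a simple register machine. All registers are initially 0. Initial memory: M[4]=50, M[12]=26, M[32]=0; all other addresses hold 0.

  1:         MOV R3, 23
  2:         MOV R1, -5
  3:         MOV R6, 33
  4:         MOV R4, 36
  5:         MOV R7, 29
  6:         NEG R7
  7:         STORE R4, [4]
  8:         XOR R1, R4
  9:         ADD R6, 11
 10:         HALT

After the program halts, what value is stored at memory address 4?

R3=23
R1=-5
R6=33
R4=36
R7=29
R7=-(29)=-29
STORE R4, [4] → M[4]=36
R1=(-5)^36=-33
R6=33+11=44
halt.

36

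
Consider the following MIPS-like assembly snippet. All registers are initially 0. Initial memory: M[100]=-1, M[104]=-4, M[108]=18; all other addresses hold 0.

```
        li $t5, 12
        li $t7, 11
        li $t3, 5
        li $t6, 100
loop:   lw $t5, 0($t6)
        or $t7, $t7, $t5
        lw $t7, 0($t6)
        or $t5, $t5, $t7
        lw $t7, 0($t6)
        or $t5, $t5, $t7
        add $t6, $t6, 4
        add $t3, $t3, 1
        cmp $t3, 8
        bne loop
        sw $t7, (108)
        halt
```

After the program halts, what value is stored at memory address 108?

$t5=12
$t7=11
$t3=5
$t6=100
$t5=M[100]=-1
$t7=11|(-1)=-1
$t7=M[100]=-1
$t5=(-1)|(-1)=-1
$t7=M[100]=-1
$t5=(-1)|(-1)=-1
$t6=100+4=104
$t3=5+1=6
cmp $t3, 8  (cmp 6,8)
bne loop: taken
$t5=M[104]=-4
$t7=(-1)|(-4)=-1
$t7=M[104]=-4
$t5=(-4)|(-4)=-4
$t7=M[104]=-4
$t5=(-4)|(-4)=-4
$t6=104+4=108
$t3=6+1=7
cmp $t3, 8  (cmp 7,8)
bne loop: taken
$t5=M[108]=18
$t7=(-4)|18=-2
$t7=M[108]=18
$t5=18|18=18
$t7=M[108]=18
$t5=18|18=18
$t6=108+4=112
$t3=7+1=8
cmp $t3, 8  (cmp 8,8)
bne loop: not taken
sw $t7, (108) → M[108]=18
halt.

18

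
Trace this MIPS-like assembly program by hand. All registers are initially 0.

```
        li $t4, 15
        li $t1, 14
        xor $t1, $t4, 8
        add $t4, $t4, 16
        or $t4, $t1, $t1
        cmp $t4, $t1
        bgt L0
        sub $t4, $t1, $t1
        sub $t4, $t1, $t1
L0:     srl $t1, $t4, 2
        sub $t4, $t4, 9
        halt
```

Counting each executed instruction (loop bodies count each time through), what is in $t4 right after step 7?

7

after li $t4, 15: $t4=15
after li $t1, 14: $t1=14
after xor $t1, $t4, 8: $t1=15^8=7
after add $t4, $t4, 16: $t4=15+16=31
after or $t4, $t1, $t1: $t4=7|7=7
cmp $t4, $t1  (cmp 7,7)
bgt L0: not taken
After step 7: $t4 = 7.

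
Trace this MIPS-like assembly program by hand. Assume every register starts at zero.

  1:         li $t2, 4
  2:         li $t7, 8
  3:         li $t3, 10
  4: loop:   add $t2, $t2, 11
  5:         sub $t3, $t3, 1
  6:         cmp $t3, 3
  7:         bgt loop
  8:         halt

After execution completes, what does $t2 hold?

$t2=4
$t7=8
$t3=10
$t2=4+11=15
$t3=10-1=9
cmp $t3, 3  (cmp 9,3)
bgt loop: taken
$t2=15+11=26
$t3=9-1=8
cmp $t3, 3  (cmp 8,3)
bgt loop: taken
$t2=26+11=37
$t3=8-1=7
cmp $t3, 3  (cmp 7,3)
bgt loop: taken
$t2=37+11=48
$t3=7-1=6
cmp $t3, 3  (cmp 6,3)
bgt loop: taken
$t2=48+11=59
$t3=6-1=5
cmp $t3, 3  (cmp 5,3)
bgt loop: taken
$t2=59+11=70
$t3=5-1=4
cmp $t3, 3  (cmp 4,3)
bgt loop: taken
$t2=70+11=81
$t3=4-1=3
cmp $t3, 3  (cmp 3,3)
bgt loop: not taken
halt.

81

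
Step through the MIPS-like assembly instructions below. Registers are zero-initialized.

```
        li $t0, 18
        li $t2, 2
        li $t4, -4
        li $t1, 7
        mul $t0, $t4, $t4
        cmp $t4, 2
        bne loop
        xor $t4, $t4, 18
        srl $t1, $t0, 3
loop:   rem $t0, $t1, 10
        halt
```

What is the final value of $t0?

7

$t0=18
$t2=2
$t4=-4
$t1=7
$t0=(-4)*(-4)=16
cmp $t4, 2  (cmp -4,2)
bne loop: taken
$t0=7%10=7
halt.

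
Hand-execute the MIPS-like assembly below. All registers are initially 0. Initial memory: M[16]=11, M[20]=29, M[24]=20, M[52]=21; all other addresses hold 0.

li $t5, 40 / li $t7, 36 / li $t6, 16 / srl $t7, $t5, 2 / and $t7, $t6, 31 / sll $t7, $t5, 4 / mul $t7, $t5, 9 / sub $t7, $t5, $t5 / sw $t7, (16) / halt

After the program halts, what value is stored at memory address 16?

after li $t5, 40: $t5=40
after li $t7, 36: $t7=36
after li $t6, 16: $t6=16
after srl $t7, $t5, 2: $t7=40>>2=10
after and $t7, $t6, 31: $t7=16&31=16
after sll $t7, $t5, 4: $t7=40<<4=640
after mul $t7, $t5, 9: $t7=40*9=360
after sub $t7, $t5, $t5: $t7=40-40=0
sw $t7, (16) → M[16]=0
halt.

0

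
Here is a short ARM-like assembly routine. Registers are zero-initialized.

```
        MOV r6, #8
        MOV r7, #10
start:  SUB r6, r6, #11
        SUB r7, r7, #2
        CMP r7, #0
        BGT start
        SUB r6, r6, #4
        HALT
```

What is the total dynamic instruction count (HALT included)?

24

after MOV r6, #8: r6=8
after MOV r7, #10: r7=10
after SUB r6, r6, #11: r6=8-11=-3
after SUB r7, r7, #2: r7=10-2=8
CMP r7, #0  (cmp 8,0)
BGT start: taken
after SUB r6, r6, #11: r6=(-3)-11=-14
after SUB r7, r7, #2: r7=8-2=6
CMP r7, #0  (cmp 6,0)
BGT start: taken
after SUB r6, r6, #11: r6=(-14)-11=-25
after SUB r7, r7, #2: r7=6-2=4
CMP r7, #0  (cmp 4,0)
BGT start: taken
after SUB r6, r6, #11: r6=(-25)-11=-36
after SUB r7, r7, #2: r7=4-2=2
CMP r7, #0  (cmp 2,0)
BGT start: taken
after SUB r6, r6, #11: r6=(-36)-11=-47
after SUB r7, r7, #2: r7=2-2=0
CMP r7, #0  (cmp 0,0)
BGT start: not taken
after SUB r6, r6, #4: r6=(-47)-4=-51
halt.
Total executed instructions: 24.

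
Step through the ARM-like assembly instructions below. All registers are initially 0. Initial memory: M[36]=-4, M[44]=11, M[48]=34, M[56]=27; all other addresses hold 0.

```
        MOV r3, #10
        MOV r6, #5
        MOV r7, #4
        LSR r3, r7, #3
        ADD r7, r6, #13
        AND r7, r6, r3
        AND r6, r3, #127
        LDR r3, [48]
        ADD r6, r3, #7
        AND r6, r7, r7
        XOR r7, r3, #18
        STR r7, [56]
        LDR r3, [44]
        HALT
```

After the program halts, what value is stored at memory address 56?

after MOV r3, #10: r3=10
after MOV r6, #5: r6=5
after MOV r7, #4: r7=4
after LSR r3, r7, #3: r3=4>>3=0
after ADD r7, r6, #13: r7=5+13=18
after AND r7, r6, r3: r7=5&0=0
after AND r6, r3, #127: r6=0&127=0
after LDR r3, [48]: r3=M[48]=34
after ADD r6, r3, #7: r6=34+7=41
after AND r6, r7, r7: r6=0&0=0
after XOR r7, r3, #18: r7=34^18=48
STR r7, [56] → M[56]=48
after LDR r3, [44]: r3=M[44]=11
halt.

48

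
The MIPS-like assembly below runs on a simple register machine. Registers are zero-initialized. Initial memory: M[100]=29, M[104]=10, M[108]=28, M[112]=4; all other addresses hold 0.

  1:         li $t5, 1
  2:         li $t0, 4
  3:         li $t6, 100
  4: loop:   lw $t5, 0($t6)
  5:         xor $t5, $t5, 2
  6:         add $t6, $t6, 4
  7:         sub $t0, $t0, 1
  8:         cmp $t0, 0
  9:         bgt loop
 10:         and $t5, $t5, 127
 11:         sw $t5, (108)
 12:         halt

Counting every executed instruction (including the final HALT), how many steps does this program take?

after li $t5, 1: $t5=1
after li $t0, 4: $t0=4
after li $t6, 100: $t6=100
after lw $t5, 0($t6): $t5=M[100]=29
after xor $t5, $t5, 2: $t5=29^2=31
after add $t6, $t6, 4: $t6=100+4=104
after sub $t0, $t0, 1: $t0=4-1=3
cmp $t0, 0  (cmp 3,0)
bgt loop: taken
after lw $t5, 0($t6): $t5=M[104]=10
after xor $t5, $t5, 2: $t5=10^2=8
after add $t6, $t6, 4: $t6=104+4=108
after sub $t0, $t0, 1: $t0=3-1=2
cmp $t0, 0  (cmp 2,0)
bgt loop: taken
after lw $t5, 0($t6): $t5=M[108]=28
after xor $t5, $t5, 2: $t5=28^2=30
after add $t6, $t6, 4: $t6=108+4=112
after sub $t0, $t0, 1: $t0=2-1=1
cmp $t0, 0  (cmp 1,0)
bgt loop: taken
after lw $t5, 0($t6): $t5=M[112]=4
after xor $t5, $t5, 2: $t5=4^2=6
after add $t6, $t6, 4: $t6=112+4=116
after sub $t0, $t0, 1: $t0=1-1=0
cmp $t0, 0  (cmp 0,0)
bgt loop: not taken
after and $t5, $t5, 127: $t5=6&127=6
sw $t5, (108) → M[108]=6
halt.
Total executed instructions: 30.

30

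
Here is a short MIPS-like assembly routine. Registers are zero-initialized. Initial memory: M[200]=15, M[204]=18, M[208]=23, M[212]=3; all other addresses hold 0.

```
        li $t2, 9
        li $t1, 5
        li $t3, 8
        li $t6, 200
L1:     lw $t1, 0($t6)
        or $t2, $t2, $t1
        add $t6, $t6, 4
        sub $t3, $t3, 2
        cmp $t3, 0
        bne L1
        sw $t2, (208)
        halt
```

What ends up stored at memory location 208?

31

li $t2, 9 → $t2=9
li $t1, 5 → $t1=5
li $t3, 8 → $t3=8
li $t6, 200 → $t6=200
lw $t1, 0($t6) → $t1=M[200]=15
or $t2, $t2, $t1 → $t2=9|15=15
add $t6, $t6, 4 → $t6=200+4=204
sub $t3, $t3, 2 → $t3=8-2=6
cmp $t3, 0  (cmp 6,0)
bne L1: taken
lw $t1, 0($t6) → $t1=M[204]=18
or $t2, $t2, $t1 → $t2=15|18=31
add $t6, $t6, 4 → $t6=204+4=208
sub $t3, $t3, 2 → $t3=6-2=4
cmp $t3, 0  (cmp 4,0)
bne L1: taken
lw $t1, 0($t6) → $t1=M[208]=23
or $t2, $t2, $t1 → $t2=31|23=31
add $t6, $t6, 4 → $t6=208+4=212
sub $t3, $t3, 2 → $t3=4-2=2
cmp $t3, 0  (cmp 2,0)
bne L1: taken
lw $t1, 0($t6) → $t1=M[212]=3
or $t2, $t2, $t1 → $t2=31|3=31
add $t6, $t6, 4 → $t6=212+4=216
sub $t3, $t3, 2 → $t3=2-2=0
cmp $t3, 0  (cmp 0,0)
bne L1: not taken
sw $t2, (208) → M[208]=31
halt.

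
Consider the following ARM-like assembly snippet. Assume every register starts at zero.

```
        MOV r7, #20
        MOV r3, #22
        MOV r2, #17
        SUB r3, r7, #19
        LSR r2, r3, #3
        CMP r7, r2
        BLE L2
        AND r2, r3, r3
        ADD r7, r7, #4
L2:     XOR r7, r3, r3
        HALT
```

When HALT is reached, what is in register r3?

1

MOV r7, #20 → r7=20
MOV r3, #22 → r3=22
MOV r2, #17 → r2=17
SUB r3, r7, #19 → r3=20-19=1
LSR r2, r3, #3 → r2=1>>3=0
CMP r7, r2  (cmp 20,0)
BLE L2: not taken
AND r2, r3, r3 → r2=1&1=1
ADD r7, r7, #4 → r7=20+4=24
XOR r7, r3, r3 → r7=1^1=0
halt.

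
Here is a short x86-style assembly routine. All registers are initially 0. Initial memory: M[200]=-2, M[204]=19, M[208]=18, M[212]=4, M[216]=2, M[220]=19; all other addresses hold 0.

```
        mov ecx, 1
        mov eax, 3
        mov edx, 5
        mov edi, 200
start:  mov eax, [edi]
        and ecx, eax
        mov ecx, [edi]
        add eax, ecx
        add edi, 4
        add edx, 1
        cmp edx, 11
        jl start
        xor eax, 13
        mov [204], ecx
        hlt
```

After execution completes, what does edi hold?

224

ecx=1
eax=3
edx=5
edi=200
eax=M[200]=-2
ecx=1&(-2)=0
ecx=M[200]=-2
eax=(-2)+(-2)=-4
edi=200+4=204
edx=5+1=6
cmp edx, 11  (cmp 6,11)
jl start: taken
eax=M[204]=19
ecx=(-2)&19=18
ecx=M[204]=19
eax=19+19=38
edi=204+4=208
edx=6+1=7
cmp edx, 11  (cmp 7,11)
jl start: taken
eax=M[208]=18
ecx=19&18=18
ecx=M[208]=18
eax=18+18=36
edi=208+4=212
edx=7+1=8
cmp edx, 11  (cmp 8,11)
jl start: taken
eax=M[212]=4
ecx=18&4=0
ecx=M[212]=4
eax=4+4=8
edi=212+4=216
edx=8+1=9
cmp edx, 11  (cmp 9,11)
jl start: taken
eax=M[216]=2
ecx=4&2=0
ecx=M[216]=2
eax=2+2=4
edi=216+4=220
edx=9+1=10
cmp edx, 11  (cmp 10,11)
jl start: taken
eax=M[220]=19
ecx=2&19=2
ecx=M[220]=19
eax=19+19=38
edi=220+4=224
edx=10+1=11
cmp edx, 11  (cmp 11,11)
jl start: not taken
eax=38^13=43
mov [204], ecx → M[204]=19
halt.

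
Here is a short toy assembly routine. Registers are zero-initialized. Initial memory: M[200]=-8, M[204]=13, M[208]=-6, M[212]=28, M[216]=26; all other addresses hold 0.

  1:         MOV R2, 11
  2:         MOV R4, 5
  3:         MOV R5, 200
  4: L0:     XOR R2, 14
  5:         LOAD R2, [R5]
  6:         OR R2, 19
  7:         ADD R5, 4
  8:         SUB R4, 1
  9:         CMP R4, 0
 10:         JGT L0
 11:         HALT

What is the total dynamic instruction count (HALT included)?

39

R2=11
R4=5
R5=200
R2=11^14=5
R2=M[200]=-8
R2=(-8)|19=-5
R5=200+4=204
R4=5-1=4
CMP R4, 0  (cmp 4,0)
JGT L0: taken
R2=(-5)^14=-11
R2=M[204]=13
R2=13|19=31
R5=204+4=208
R4=4-1=3
CMP R4, 0  (cmp 3,0)
JGT L0: taken
R2=31^14=17
R2=M[208]=-6
R2=(-6)|19=-5
R5=208+4=212
R4=3-1=2
CMP R4, 0  (cmp 2,0)
JGT L0: taken
R2=(-5)^14=-11
R2=M[212]=28
R2=28|19=31
R5=212+4=216
R4=2-1=1
CMP R4, 0  (cmp 1,0)
JGT L0: taken
R2=31^14=17
R2=M[216]=26
R2=26|19=27
R5=216+4=220
R4=1-1=0
CMP R4, 0  (cmp 0,0)
JGT L0: not taken
halt.
Total executed instructions: 39.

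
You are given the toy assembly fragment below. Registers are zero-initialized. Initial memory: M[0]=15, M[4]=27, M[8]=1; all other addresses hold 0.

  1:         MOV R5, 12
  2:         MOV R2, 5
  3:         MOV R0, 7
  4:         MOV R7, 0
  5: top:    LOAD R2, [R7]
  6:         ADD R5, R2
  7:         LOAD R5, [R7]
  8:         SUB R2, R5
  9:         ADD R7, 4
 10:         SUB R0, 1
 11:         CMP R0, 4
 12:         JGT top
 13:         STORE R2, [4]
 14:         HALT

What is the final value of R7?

12

R5=12
R2=5
R0=7
R7=0
R2=M[0]=15
R5=12+15=27
R5=M[0]=15
R2=15-15=0
R7=0+4=4
R0=7-1=6
CMP R0, 4  (cmp 6,4)
JGT top: taken
R2=M[4]=27
R5=15+27=42
R5=M[4]=27
R2=27-27=0
R7=4+4=8
R0=6-1=5
CMP R0, 4  (cmp 5,4)
JGT top: taken
R2=M[8]=1
R5=27+1=28
R5=M[8]=1
R2=1-1=0
R7=8+4=12
R0=5-1=4
CMP R0, 4  (cmp 4,4)
JGT top: not taken
STORE R2, [4] → M[4]=0
halt.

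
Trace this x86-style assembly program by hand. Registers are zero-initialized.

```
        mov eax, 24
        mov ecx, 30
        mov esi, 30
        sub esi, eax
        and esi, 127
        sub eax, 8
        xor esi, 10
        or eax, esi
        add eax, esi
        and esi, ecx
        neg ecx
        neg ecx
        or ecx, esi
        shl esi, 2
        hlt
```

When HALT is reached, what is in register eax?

mov eax, 24 → eax=24
mov ecx, 30 → ecx=30
mov esi, 30 → esi=30
sub esi, eax → esi=30-24=6
and esi, 127 → esi=6&127=6
sub eax, 8 → eax=24-8=16
xor esi, 10 → esi=6^10=12
or eax, esi → eax=16|12=28
add eax, esi → eax=28+12=40
and esi, ecx → esi=12&30=12
neg ecx → ecx=-(30)=-30
neg ecx → ecx=-(-30)=30
or ecx, esi → ecx=30|12=30
shl esi, 2 → esi=12<<2=48
halt.

40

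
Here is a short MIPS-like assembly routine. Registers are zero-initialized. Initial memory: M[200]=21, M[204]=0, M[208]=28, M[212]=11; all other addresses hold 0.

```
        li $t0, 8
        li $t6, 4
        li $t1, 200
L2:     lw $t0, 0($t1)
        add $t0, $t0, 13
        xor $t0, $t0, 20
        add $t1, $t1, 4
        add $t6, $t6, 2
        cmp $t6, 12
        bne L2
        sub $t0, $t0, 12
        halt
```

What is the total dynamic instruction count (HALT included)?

33

$t0=8
$t6=4
$t1=200
$t0=M[200]=21
$t0=21+13=34
$t0=34^20=54
$t1=200+4=204
$t6=4+2=6
cmp $t6, 12  (cmp 6,12)
bne L2: taken
$t0=M[204]=0
$t0=0+13=13
$t0=13^20=25
$t1=204+4=208
$t6=6+2=8
cmp $t6, 12  (cmp 8,12)
bne L2: taken
$t0=M[208]=28
$t0=28+13=41
$t0=41^20=61
$t1=208+4=212
$t6=8+2=10
cmp $t6, 12  (cmp 10,12)
bne L2: taken
$t0=M[212]=11
$t0=11+13=24
$t0=24^20=12
$t1=212+4=216
$t6=10+2=12
cmp $t6, 12  (cmp 12,12)
bne L2: not taken
$t0=12-12=0
halt.
Total executed instructions: 33.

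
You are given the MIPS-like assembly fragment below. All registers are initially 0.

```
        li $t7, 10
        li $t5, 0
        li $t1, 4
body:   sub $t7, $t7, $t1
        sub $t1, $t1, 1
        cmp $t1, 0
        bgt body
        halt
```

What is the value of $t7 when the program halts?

$t7=10
$t5=0
$t1=4
$t7=10-4=6
$t1=4-1=3
cmp $t1, 0  (cmp 3,0)
bgt body: taken
$t7=6-3=3
$t1=3-1=2
cmp $t1, 0  (cmp 2,0)
bgt body: taken
$t7=3-2=1
$t1=2-1=1
cmp $t1, 0  (cmp 1,0)
bgt body: taken
$t7=1-1=0
$t1=1-1=0
cmp $t1, 0  (cmp 0,0)
bgt body: not taken
halt.

0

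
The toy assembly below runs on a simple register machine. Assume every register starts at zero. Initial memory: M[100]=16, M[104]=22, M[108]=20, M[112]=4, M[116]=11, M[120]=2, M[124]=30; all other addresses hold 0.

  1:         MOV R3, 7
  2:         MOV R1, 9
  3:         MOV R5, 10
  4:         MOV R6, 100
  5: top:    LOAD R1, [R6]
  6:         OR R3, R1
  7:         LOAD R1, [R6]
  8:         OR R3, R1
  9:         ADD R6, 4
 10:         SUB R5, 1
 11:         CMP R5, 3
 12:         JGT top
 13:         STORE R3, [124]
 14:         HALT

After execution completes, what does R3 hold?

31

after MOV R3, 7: R3=7
after MOV R1, 9: R1=9
after MOV R5, 10: R5=10
after MOV R6, 100: R6=100
after LOAD R1, [R6]: R1=M[100]=16
after OR R3, R1: R3=7|16=23
after LOAD R1, [R6]: R1=M[100]=16
after OR R3, R1: R3=23|16=23
after ADD R6, 4: R6=100+4=104
after SUB R5, 1: R5=10-1=9
CMP R5, 3  (cmp 9,3)
JGT top: taken
after LOAD R1, [R6]: R1=M[104]=22
after OR R3, R1: R3=23|22=23
after LOAD R1, [R6]: R1=M[104]=22
after OR R3, R1: R3=23|22=23
after ADD R6, 4: R6=104+4=108
after SUB R5, 1: R5=9-1=8
CMP R5, 3  (cmp 8,3)
JGT top: taken
after LOAD R1, [R6]: R1=M[108]=20
after OR R3, R1: R3=23|20=23
after LOAD R1, [R6]: R1=M[108]=20
after OR R3, R1: R3=23|20=23
after ADD R6, 4: R6=108+4=112
after SUB R5, 1: R5=8-1=7
CMP R5, 3  (cmp 7,3)
JGT top: taken
after LOAD R1, [R6]: R1=M[112]=4
after OR R3, R1: R3=23|4=23
after LOAD R1, [R6]: R1=M[112]=4
after OR R3, R1: R3=23|4=23
after ADD R6, 4: R6=112+4=116
after SUB R5, 1: R5=7-1=6
CMP R5, 3  (cmp 6,3)
JGT top: taken
after LOAD R1, [R6]: R1=M[116]=11
after OR R3, R1: R3=23|11=31
after LOAD R1, [R6]: R1=M[116]=11
after OR R3, R1: R3=31|11=31
after ADD R6, 4: R6=116+4=120
after SUB R5, 1: R5=6-1=5
CMP R5, 3  (cmp 5,3)
JGT top: taken
after LOAD R1, [R6]: R1=M[120]=2
after OR R3, R1: R3=31|2=31
after LOAD R1, [R6]: R1=M[120]=2
after OR R3, R1: R3=31|2=31
after ADD R6, 4: R6=120+4=124
after SUB R5, 1: R5=5-1=4
CMP R5, 3  (cmp 4,3)
JGT top: taken
after LOAD R1, [R6]: R1=M[124]=30
after OR R3, R1: R3=31|30=31
after LOAD R1, [R6]: R1=M[124]=30
after OR R3, R1: R3=31|30=31
after ADD R6, 4: R6=124+4=128
after SUB R5, 1: R5=4-1=3
CMP R5, 3  (cmp 3,3)
JGT top: not taken
STORE R3, [124] → M[124]=31
halt.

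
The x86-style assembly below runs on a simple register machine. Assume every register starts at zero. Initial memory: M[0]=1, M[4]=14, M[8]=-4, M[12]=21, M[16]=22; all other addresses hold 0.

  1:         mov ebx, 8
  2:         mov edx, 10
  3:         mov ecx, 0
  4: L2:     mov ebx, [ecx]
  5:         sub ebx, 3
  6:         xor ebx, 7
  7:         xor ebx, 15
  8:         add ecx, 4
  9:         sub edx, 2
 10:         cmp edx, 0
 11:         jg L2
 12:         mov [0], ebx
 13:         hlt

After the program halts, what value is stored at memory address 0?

27

mov ebx, 8 → ebx=8
mov edx, 10 → edx=10
mov ecx, 0 → ecx=0
mov ebx, [ecx] → ebx=M[0]=1
sub ebx, 3 → ebx=1-3=-2
xor ebx, 7 → ebx=(-2)^7=-7
xor ebx, 15 → ebx=(-7)^15=-10
add ecx, 4 → ecx=0+4=4
sub edx, 2 → edx=10-2=8
cmp edx, 0  (cmp 8,0)
jg L2: taken
mov ebx, [ecx] → ebx=M[4]=14
sub ebx, 3 → ebx=14-3=11
xor ebx, 7 → ebx=11^7=12
xor ebx, 15 → ebx=12^15=3
add ecx, 4 → ecx=4+4=8
sub edx, 2 → edx=8-2=6
cmp edx, 0  (cmp 6,0)
jg L2: taken
mov ebx, [ecx] → ebx=M[8]=-4
sub ebx, 3 → ebx=(-4)-3=-7
xor ebx, 7 → ebx=(-7)^7=-2
xor ebx, 15 → ebx=(-2)^15=-15
add ecx, 4 → ecx=8+4=12
sub edx, 2 → edx=6-2=4
cmp edx, 0  (cmp 4,0)
jg L2: taken
mov ebx, [ecx] → ebx=M[12]=21
sub ebx, 3 → ebx=21-3=18
xor ebx, 7 → ebx=18^7=21
xor ebx, 15 → ebx=21^15=26
add ecx, 4 → ecx=12+4=16
sub edx, 2 → edx=4-2=2
cmp edx, 0  (cmp 2,0)
jg L2: taken
mov ebx, [ecx] → ebx=M[16]=22
sub ebx, 3 → ebx=22-3=19
xor ebx, 7 → ebx=19^7=20
xor ebx, 15 → ebx=20^15=27
add ecx, 4 → ecx=16+4=20
sub edx, 2 → edx=2-2=0
cmp edx, 0  (cmp 0,0)
jg L2: not taken
mov [0], ebx → M[0]=27
halt.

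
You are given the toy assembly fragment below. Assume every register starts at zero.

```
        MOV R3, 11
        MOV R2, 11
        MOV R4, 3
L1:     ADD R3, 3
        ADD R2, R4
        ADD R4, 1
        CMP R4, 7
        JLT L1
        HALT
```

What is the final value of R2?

R3=11
R2=11
R4=3
R3=11+3=14
R2=11+3=14
R4=3+1=4
CMP R4, 7  (cmp 4,7)
JLT L1: taken
R3=14+3=17
R2=14+4=18
R4=4+1=5
CMP R4, 7  (cmp 5,7)
JLT L1: taken
R3=17+3=20
R2=18+5=23
R4=5+1=6
CMP R4, 7  (cmp 6,7)
JLT L1: taken
R3=20+3=23
R2=23+6=29
R4=6+1=7
CMP R4, 7  (cmp 7,7)
JLT L1: not taken
halt.

29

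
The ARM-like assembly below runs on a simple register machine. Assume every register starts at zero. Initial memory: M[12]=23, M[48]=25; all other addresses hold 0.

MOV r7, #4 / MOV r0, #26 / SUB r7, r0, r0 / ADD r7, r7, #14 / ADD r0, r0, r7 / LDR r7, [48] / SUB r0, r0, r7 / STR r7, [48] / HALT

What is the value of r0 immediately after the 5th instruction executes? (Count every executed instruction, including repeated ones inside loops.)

40

MOV r7, #4 → r7=4
MOV r0, #26 → r0=26
SUB r7, r0, r0 → r7=26-26=0
ADD r7, r7, #14 → r7=0+14=14
ADD r0, r0, r7 → r0=26+14=40
After step 5: r0 = 40.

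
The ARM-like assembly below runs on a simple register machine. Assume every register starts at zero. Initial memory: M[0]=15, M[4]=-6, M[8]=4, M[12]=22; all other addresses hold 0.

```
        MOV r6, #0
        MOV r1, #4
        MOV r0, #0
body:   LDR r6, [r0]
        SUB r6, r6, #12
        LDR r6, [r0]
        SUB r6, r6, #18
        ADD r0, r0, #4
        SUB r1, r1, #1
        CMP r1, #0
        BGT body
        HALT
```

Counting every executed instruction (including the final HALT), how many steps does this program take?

r6=0
r1=4
r0=0
r6=M[0]=15
r6=15-12=3
r6=M[0]=15
r6=15-18=-3
r0=0+4=4
r1=4-1=3
CMP r1, #0  (cmp 3,0)
BGT body: taken
r6=M[4]=-6
r6=(-6)-12=-18
r6=M[4]=-6
r6=(-6)-18=-24
r0=4+4=8
r1=3-1=2
CMP r1, #0  (cmp 2,0)
BGT body: taken
r6=M[8]=4
r6=4-12=-8
r6=M[8]=4
r6=4-18=-14
r0=8+4=12
r1=2-1=1
CMP r1, #0  (cmp 1,0)
BGT body: taken
r6=M[12]=22
r6=22-12=10
r6=M[12]=22
r6=22-18=4
r0=12+4=16
r1=1-1=0
CMP r1, #0  (cmp 0,0)
BGT body: not taken
halt.
Total executed instructions: 36.

36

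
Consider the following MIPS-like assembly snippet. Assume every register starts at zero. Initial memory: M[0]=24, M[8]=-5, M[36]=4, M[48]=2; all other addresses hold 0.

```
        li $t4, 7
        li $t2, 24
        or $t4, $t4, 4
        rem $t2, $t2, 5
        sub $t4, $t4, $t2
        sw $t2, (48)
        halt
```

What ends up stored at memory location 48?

4

li $t4, 7 → $t4=7
li $t2, 24 → $t2=24
or $t4, $t4, 4 → $t4=7|4=7
rem $t2, $t2, 5 → $t2=24%5=4
sub $t4, $t4, $t2 → $t4=7-4=3
sw $t2, (48) → M[48]=4
halt.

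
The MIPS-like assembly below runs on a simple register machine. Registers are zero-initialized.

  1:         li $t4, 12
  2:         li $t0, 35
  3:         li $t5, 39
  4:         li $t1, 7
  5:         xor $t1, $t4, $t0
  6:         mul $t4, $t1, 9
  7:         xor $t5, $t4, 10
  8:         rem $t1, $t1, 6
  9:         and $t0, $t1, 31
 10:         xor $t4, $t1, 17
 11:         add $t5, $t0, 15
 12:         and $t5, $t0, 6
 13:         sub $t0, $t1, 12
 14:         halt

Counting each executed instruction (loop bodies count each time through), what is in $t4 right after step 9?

li $t4, 12 → $t4=12
li $t0, 35 → $t0=35
li $t5, 39 → $t5=39
li $t1, 7 → $t1=7
xor $t1, $t4, $t0 → $t1=12^35=47
mul $t4, $t1, 9 → $t4=47*9=423
xor $t5, $t4, 10 → $t5=423^10=429
rem $t1, $t1, 6 → $t1=47%6=5
and $t0, $t1, 31 → $t0=5&31=5
After step 9: $t4 = 423.

423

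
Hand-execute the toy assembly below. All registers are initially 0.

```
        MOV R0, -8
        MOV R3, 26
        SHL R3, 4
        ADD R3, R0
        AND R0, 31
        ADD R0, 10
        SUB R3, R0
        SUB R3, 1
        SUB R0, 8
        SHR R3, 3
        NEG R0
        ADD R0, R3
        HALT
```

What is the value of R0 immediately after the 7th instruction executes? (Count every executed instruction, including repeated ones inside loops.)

34

MOV R0, -8 → R0=-8
MOV R3, 26 → R3=26
SHL R3, 4 → R3=26<<4=416
ADD R3, R0 → R3=416+(-8)=408
AND R0, 31 → R0=(-8)&31=24
ADD R0, 10 → R0=24+10=34
SUB R3, R0 → R3=408-34=374
After step 7: R0 = 34.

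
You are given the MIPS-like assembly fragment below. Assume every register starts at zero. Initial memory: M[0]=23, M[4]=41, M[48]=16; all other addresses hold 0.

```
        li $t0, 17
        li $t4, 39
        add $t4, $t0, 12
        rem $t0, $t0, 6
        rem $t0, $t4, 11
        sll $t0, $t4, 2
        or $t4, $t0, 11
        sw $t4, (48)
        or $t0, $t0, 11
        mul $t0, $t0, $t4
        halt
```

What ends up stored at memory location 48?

127

after li $t0, 17: $t0=17
after li $t4, 39: $t4=39
after add $t4, $t0, 12: $t4=17+12=29
after rem $t0, $t0, 6: $t0=17%6=5
after rem $t0, $t4, 11: $t0=29%11=7
after sll $t0, $t4, 2: $t0=29<<2=116
after or $t4, $t0, 11: $t4=116|11=127
sw $t4, (48) → M[48]=127
after or $t0, $t0, 11: $t0=116|11=127
after mul $t0, $t0, $t4: $t0=127*127=16129
halt.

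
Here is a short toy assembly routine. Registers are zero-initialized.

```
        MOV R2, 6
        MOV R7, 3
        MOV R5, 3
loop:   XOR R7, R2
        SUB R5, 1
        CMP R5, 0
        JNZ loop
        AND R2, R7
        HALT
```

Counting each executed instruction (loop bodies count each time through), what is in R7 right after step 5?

R2=6
R7=3
R5=3
R7=3^6=5
R5=3-1=2
After step 5: R7 = 5.

5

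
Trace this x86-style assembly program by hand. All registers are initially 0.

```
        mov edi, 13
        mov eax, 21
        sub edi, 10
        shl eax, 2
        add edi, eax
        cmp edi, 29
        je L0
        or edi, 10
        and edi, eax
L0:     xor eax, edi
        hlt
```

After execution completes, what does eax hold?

0

after mov edi, 13: edi=13
after mov eax, 21: eax=21
after sub edi, 10: edi=13-10=3
after shl eax, 2: eax=21<<2=84
after add edi, eax: edi=3+84=87
cmp edi, 29  (cmp 87,29)
je L0: not taken
after or edi, 10: edi=87|10=95
after and edi, eax: edi=95&84=84
after xor eax, edi: eax=84^84=0
halt.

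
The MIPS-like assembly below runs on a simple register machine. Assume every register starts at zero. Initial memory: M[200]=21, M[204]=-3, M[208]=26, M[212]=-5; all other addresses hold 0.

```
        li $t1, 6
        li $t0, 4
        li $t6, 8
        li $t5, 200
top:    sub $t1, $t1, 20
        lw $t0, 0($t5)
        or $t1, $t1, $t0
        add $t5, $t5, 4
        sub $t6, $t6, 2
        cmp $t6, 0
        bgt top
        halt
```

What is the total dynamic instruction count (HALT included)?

li $t1, 6 → $t1=6
li $t0, 4 → $t0=4
li $t6, 8 → $t6=8
li $t5, 200 → $t5=200
sub $t1, $t1, 20 → $t1=6-20=-14
lw $t0, 0($t5) → $t0=M[200]=21
or $t1, $t1, $t0 → $t1=(-14)|21=-9
add $t5, $t5, 4 → $t5=200+4=204
sub $t6, $t6, 2 → $t6=8-2=6
cmp $t6, 0  (cmp 6,0)
bgt top: taken
sub $t1, $t1, 20 → $t1=(-9)-20=-29
lw $t0, 0($t5) → $t0=M[204]=-3
or $t1, $t1, $t0 → $t1=(-29)|(-3)=-1
add $t5, $t5, 4 → $t5=204+4=208
sub $t6, $t6, 2 → $t6=6-2=4
cmp $t6, 0  (cmp 4,0)
bgt top: taken
sub $t1, $t1, 20 → $t1=(-1)-20=-21
lw $t0, 0($t5) → $t0=M[208]=26
or $t1, $t1, $t0 → $t1=(-21)|26=-5
add $t5, $t5, 4 → $t5=208+4=212
sub $t6, $t6, 2 → $t6=4-2=2
cmp $t6, 0  (cmp 2,0)
bgt top: taken
sub $t1, $t1, 20 → $t1=(-5)-20=-25
lw $t0, 0($t5) → $t0=M[212]=-5
or $t1, $t1, $t0 → $t1=(-25)|(-5)=-1
add $t5, $t5, 4 → $t5=212+4=216
sub $t6, $t6, 2 → $t6=2-2=0
cmp $t6, 0  (cmp 0,0)
bgt top: not taken
halt.
Total executed instructions: 33.

33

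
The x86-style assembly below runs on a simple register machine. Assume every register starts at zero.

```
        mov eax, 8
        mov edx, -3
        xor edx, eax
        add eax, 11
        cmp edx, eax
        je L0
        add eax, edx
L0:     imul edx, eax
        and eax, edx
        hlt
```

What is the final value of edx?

-88

eax=8
edx=-3
edx=(-3)^8=-11
eax=8+11=19
cmp edx, eax  (cmp -11,19)
je L0: not taken
eax=19+(-11)=8
edx=(-11)*8=-88
eax=8&(-88)=8
halt.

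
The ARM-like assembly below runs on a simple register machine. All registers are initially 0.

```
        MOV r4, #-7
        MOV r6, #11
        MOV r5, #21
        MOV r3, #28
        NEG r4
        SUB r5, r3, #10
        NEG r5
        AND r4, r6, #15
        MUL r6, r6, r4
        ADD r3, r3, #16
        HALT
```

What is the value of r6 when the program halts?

r4=-7
r6=11
r5=21
r3=28
r4=-(-7)=7
r5=28-10=18
r5=-(18)=-18
r4=11&15=11
r6=11*11=121
r3=28+16=44
halt.

121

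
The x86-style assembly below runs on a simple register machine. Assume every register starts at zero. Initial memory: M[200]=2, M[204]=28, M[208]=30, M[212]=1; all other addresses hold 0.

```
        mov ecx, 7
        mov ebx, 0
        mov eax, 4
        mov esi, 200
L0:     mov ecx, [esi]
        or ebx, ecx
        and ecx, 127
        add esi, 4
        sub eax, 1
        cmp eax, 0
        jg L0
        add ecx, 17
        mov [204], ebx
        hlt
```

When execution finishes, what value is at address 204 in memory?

mov ecx, 7 → ecx=7
mov ebx, 0 → ebx=0
mov eax, 4 → eax=4
mov esi, 200 → esi=200
mov ecx, [esi] → ecx=M[200]=2
or ebx, ecx → ebx=0|2=2
and ecx, 127 → ecx=2&127=2
add esi, 4 → esi=200+4=204
sub eax, 1 → eax=4-1=3
cmp eax, 0  (cmp 3,0)
jg L0: taken
mov ecx, [esi] → ecx=M[204]=28
or ebx, ecx → ebx=2|28=30
and ecx, 127 → ecx=28&127=28
add esi, 4 → esi=204+4=208
sub eax, 1 → eax=3-1=2
cmp eax, 0  (cmp 2,0)
jg L0: taken
mov ecx, [esi] → ecx=M[208]=30
or ebx, ecx → ebx=30|30=30
and ecx, 127 → ecx=30&127=30
add esi, 4 → esi=208+4=212
sub eax, 1 → eax=2-1=1
cmp eax, 0  (cmp 1,0)
jg L0: taken
mov ecx, [esi] → ecx=M[212]=1
or ebx, ecx → ebx=30|1=31
and ecx, 127 → ecx=1&127=1
add esi, 4 → esi=212+4=216
sub eax, 1 → eax=1-1=0
cmp eax, 0  (cmp 0,0)
jg L0: not taken
add ecx, 17 → ecx=1+17=18
mov [204], ebx → M[204]=31
halt.

31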